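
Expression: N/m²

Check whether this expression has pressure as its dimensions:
Yes

The expression N/m² has dimensions [L^-1 M T^-2], which is exactly pressure [L^-1 M T^-2].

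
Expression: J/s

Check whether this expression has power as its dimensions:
Yes

The expression J/s has dimensions [L^2 M T^-3], which is exactly power [L^2 M T^-3].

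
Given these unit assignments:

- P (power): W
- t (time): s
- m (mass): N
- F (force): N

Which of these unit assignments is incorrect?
m

The variable m (mass) should have units kg, not N.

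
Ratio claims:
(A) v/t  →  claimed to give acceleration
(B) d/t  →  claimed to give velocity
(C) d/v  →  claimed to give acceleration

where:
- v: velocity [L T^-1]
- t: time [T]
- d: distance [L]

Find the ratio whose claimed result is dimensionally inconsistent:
(C) d/v does not give acceleration

(A) v/t: [L T^-2] = acceleration [L T^-2] ✓
(B) d/t: [L T^-1] = velocity [L T^-1] ✓
(C) d/v: [T] ≠ acceleration [L T^-2] ✗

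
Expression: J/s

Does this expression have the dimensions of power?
Yes

The expression J/s has dimensions [L^2 M T^-3], which is exactly power [L^2 M T^-3].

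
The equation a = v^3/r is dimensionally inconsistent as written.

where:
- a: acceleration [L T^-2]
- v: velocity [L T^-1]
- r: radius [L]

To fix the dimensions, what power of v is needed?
The exponent of v should be 2: a = v^2/r

The LHS a has dimensions [L T^-2]; v has dimensions [L T^-1].
As written, the RHS v^3/r (exponent 3 on v) has dimensions [L^2 T^-3], which does not match.
With exponent 2, the RHS v^2/r has dimensions [L T^-2], matching the LHS.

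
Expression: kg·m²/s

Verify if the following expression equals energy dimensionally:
No

The expression kg·m²/s has dimensions [L^2 M T^-1], but energy has dimensions [L^2 M T^-2].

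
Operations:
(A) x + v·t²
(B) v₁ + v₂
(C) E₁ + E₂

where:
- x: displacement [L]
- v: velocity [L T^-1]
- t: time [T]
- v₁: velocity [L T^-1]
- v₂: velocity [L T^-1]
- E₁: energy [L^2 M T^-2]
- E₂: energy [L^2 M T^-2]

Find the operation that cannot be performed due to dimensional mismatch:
(A) x + v·t²

(A) x + v·t²: x [L] and v·t² [L T] — different dimensions cannot be added/subtracted ✗
(B) v₁ + v₂: v₁ [L T^-1] and v₂ [L T^-1] — same dimensions ✓
(C) E₁ + E₂: E₁ [L^2 M T^-2] and E₂ [L^2 M T^-2] — same dimensions ✓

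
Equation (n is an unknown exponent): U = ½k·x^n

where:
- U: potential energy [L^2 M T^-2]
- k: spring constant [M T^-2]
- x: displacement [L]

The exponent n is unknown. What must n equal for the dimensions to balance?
n = 2

U has dimensions [L^2 M T^-2]; x has dimensions [L].
The rest of the RHS has dimensions [M T^-2], so x^n must supply [L^2].
With n = 2: ½k·x^2 has dimensions [L^2 M T^-2], matching the LHS ✓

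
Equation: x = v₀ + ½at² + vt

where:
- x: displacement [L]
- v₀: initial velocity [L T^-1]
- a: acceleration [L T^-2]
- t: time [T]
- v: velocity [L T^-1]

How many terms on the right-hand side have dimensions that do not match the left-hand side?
1

LHS x: [L]
- v₀: [L T^-1] ✗
- ½at²: [L] ✓
- vt: [L] ✓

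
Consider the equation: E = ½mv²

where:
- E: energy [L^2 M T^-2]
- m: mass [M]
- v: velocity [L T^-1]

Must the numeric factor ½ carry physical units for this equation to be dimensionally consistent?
No

E has dimensions [L^2 M T^-2] and mv² already has dimensions [L^2 M T^-2], so the equation balances without ½ contributing any dimensions. ½ is a pure (dimensionless) number; changing or removing it would not affect dimensional consistency.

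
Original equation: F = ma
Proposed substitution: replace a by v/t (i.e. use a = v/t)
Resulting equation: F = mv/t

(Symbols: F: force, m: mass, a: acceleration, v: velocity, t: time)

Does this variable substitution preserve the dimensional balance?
Yes

[a] = [L T^-2] and [v/t] = [L T^-2]. These match, so the substitution replaces a quantity by one of the same dimensions and the result F = mv/t has LHS [L M T^-2] vs RHS [L M T^-2] — still consistent.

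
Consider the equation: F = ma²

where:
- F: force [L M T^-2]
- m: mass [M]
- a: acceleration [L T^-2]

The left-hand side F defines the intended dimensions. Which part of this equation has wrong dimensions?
The right-hand side term ma²

F has dimensions [L M T^-2], but ma² has dimensions [L^2 M T^-4], so the term ma² is dimensionally wrong for F.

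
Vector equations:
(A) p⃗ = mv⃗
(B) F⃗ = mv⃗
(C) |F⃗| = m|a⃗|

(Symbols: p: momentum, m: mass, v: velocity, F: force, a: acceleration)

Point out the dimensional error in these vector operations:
(B) F⃗ = mv⃗

(A) p⃗ = mv⃗: LHS [L M T^-1], RHS [L M T^-1] ✓ — mass (scalar) times velocity (vector)
(B) F⃗ = mv⃗: LHS [L M T^-2], RHS [L M T^-1] ✗ — mass times velocity is momentum, not force; should be ma⃗
(C) |F⃗| = m|a⃗|: LHS [L M T^-2], RHS [L M T^-2] ✓ — magnitudes of vectors are scalars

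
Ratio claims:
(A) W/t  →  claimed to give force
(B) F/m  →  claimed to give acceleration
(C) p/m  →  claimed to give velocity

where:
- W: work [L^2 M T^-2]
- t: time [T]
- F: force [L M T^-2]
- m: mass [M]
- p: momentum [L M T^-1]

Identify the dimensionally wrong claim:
(A) W/t does not give force

(A) W/t: [L^2 M T^-3] ≠ force [L M T^-2] ✗
(B) F/m: [L T^-2] = acceleration [L T^-2] ✓
(C) p/m: [L T^-1] = velocity [L T^-1] ✓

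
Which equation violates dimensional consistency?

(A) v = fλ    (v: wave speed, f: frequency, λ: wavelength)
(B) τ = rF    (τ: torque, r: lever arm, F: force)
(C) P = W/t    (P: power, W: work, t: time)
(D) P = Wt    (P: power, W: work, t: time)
(D) P = Wt

The equation (D) P = Wt is dimensionally incorrect.

LHS (P): [L^2 M T^-3]
RHS (Wt): [L^2 M T^-1] ✗

The dimensions do not match. The other three equations balance.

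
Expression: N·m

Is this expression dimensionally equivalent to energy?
Yes

The expression N·m has dimensions [L^2 M T^-2], which is exactly energy [L^2 M T^-2].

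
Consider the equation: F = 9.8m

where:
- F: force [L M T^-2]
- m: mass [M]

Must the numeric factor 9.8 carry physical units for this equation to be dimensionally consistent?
Yes

F has dimensions [L M T^-2], while m alone has dimensions [M]. For the equation to balance, the factor 9.8 must carry dimensions [L T^-2] — it is a dimensional constant (a numerical value of a physical quantity with its units suppressed), not a pure number.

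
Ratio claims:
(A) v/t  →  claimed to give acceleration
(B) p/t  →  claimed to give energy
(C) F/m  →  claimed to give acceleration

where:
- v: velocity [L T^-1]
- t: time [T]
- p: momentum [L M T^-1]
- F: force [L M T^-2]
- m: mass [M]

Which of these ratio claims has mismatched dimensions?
(B) p/t does not give energy

(A) v/t: [L T^-2] = acceleration [L T^-2] ✓
(B) p/t: [L M T^-2] ≠ energy [L^2 M T^-2] ✗
(C) F/m: [L T^-2] = acceleration [L T^-2] ✓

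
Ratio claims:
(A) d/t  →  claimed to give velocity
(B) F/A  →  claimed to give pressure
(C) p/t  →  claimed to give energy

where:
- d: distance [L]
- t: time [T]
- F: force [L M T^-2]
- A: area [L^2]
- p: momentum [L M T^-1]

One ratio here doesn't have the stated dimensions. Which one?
(C) p/t does not give energy

(A) d/t: [L T^-1] = velocity [L T^-1] ✓
(B) F/A: [L^-1 M T^-2] = pressure [L^-1 M T^-2] ✓
(C) p/t: [L M T^-2] ≠ energy [L^2 M T^-2] ✗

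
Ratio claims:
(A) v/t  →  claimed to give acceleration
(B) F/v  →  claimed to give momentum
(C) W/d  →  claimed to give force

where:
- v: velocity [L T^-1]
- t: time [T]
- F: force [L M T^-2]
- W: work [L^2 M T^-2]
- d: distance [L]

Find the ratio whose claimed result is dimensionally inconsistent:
(B) F/v does not give momentum

(A) v/t: [L T^-2] = acceleration [L T^-2] ✓
(B) F/v: [M T^-1] ≠ momentum [L M T^-1] ✗
(C) W/d: [L M T^-2] = force [L M T^-2] ✓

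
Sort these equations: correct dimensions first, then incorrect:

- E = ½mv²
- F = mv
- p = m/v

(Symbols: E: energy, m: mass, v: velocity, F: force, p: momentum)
Dimensionally correct: E = ½mv²
Dimensionally incorrect: F = mv, p = m/v
Ordered (correct first, then incorrect): E = ½mv², F = mv, p = m/v

- E = ½mv²: LHS [L^2 M T^-2], RHS [L^2 M T^-2] → correct ✓
- F = mv: LHS [L M T^-2], RHS [L M T^-1] → incorrect ✗
- p = m/v: LHS [L M T^-1], RHS [L^-1 M T] → incorrect ✗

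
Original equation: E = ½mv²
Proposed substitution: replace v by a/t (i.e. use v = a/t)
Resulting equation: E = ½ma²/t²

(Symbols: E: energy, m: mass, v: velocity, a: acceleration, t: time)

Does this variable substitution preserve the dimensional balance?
No

[v] = [L T^-1] and [a/t] = [L T^-3]. These differ, so the substitution replaces a quantity by one of different dimensions and the result E = ½ma²/t² has LHS [L^2 M T^-2] vs RHS [L^2 M T^-6] — inconsistent.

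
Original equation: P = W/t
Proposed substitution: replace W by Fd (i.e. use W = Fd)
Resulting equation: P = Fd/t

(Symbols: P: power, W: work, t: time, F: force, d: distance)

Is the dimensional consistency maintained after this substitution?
Yes

[W] = [L^2 M T^-2] and [Fd] = [L^2 M T^-2]. These match, so the substitution replaces a quantity by one of the same dimensions and the result P = Fd/t has LHS [L^2 M T^-3] vs RHS [L^2 M T^-3] — still consistent.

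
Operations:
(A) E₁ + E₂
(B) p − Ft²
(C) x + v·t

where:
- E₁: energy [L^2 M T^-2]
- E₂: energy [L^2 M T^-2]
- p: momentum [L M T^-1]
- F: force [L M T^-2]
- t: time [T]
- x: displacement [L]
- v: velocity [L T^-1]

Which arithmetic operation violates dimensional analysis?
(B) p − Ft²

(A) E₁ + E₂: E₁ [L^2 M T^-2] and E₂ [L^2 M T^-2] — same dimensions ✓
(B) p − Ft²: p [L M T^-1] and Ft² [L M] — different dimensions cannot be added/subtracted ✗
(C) x + v·t: x [L] and v·t [L] — same dimensions ✓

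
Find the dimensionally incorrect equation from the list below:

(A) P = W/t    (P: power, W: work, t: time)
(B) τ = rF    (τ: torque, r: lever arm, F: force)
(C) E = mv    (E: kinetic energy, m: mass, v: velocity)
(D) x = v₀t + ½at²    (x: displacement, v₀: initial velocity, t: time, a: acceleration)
(C) E = mv

The equation (C) E = mv is dimensionally incorrect.

LHS (E): [L^2 M T^-2]
RHS (mv): [L M T^-1] ✗

The dimensions do not match. The other three equations balance.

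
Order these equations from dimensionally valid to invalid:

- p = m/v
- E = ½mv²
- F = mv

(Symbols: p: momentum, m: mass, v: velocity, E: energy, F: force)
Dimensionally correct: E = ½mv²
Dimensionally incorrect: p = m/v, F = mv
Ordered (correct first, then incorrect): E = ½mv², p = m/v, F = mv

- p = m/v: LHS [L M T^-1], RHS [L^-1 M T] → incorrect ✗
- E = ½mv²: LHS [L^2 M T^-2], RHS [L^2 M T^-2] → correct ✓
- F = mv: LHS [L M T^-2], RHS [L M T^-1] → incorrect ✗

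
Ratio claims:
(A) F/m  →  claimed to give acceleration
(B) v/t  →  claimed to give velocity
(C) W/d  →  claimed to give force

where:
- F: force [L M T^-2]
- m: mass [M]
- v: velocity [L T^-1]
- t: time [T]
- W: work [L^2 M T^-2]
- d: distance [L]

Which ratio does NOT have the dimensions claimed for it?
(B) v/t does not give velocity

(A) F/m: [L T^-2] = acceleration [L T^-2] ✓
(B) v/t: [L T^-2] ≠ velocity [L T^-1] ✗
(C) W/d: [L M T^-2] = force [L M T^-2] ✓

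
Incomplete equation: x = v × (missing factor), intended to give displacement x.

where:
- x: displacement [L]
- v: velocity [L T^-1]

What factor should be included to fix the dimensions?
t (time), dimensions [T]

x has dimensions [L] and v has dimensions [L T^-1].
The missing factor must have dimensions [L] / [L T^-1] = [T], i.e. time (t).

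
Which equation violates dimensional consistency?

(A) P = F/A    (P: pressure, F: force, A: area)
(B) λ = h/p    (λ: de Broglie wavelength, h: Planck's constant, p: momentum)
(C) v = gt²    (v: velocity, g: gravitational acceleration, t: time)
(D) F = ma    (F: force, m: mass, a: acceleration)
(C) v = gt²

The equation (C) v = gt² is dimensionally incorrect.

LHS (v): [L T^-1]
RHS (gt²): [L] ✗

The dimensions do not match. The other three equations balance.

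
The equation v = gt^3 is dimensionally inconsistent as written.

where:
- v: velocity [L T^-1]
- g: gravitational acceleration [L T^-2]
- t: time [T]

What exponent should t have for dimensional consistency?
The exponent of t should be 1: v = gt

The LHS v has dimensions [L T^-1]; t has dimensions [T].
As written, the RHS gt^3 (exponent 3 on t) has dimensions [L T], which does not match.
With exponent 1, the RHS gt has dimensions [L T^-1], matching the LHS.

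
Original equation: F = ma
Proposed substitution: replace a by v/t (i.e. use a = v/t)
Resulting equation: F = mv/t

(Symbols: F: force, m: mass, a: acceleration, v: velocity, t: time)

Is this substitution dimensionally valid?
Yes

[a] = [L T^-2] and [v/t] = [L T^-2]. These match, so the substitution replaces a quantity by one of the same dimensions and the result F = mv/t has LHS [L M T^-2] vs RHS [L M T^-2] — still consistent.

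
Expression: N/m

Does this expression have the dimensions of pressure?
No

The expression N/m has dimensions [M T^-2], but pressure has dimensions [L^-1 M T^-2].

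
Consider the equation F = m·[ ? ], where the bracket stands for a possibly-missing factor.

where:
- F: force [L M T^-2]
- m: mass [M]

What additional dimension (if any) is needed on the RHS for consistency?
[L T^-2] — acceleration (e.g. a)

F has dimensions [L M T^-2]; m has dimensions [M].
The bracketed factor must supply [L M T^-2] / [M] = [L T^-2].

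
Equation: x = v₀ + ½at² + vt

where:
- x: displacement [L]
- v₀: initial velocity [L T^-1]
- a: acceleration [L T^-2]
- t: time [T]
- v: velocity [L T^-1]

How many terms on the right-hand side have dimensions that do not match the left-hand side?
1

LHS x: [L]
- v₀: [L T^-1] ✗
- ½at²: [L] ✓
- vt: [L] ✓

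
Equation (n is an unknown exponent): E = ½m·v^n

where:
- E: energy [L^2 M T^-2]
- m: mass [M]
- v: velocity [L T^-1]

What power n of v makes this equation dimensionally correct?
n = 2

E has dimensions [L^2 M T^-2]; v has dimensions [L T^-1].
The rest of the RHS has dimensions [M], so v^n must supply [L^2 T^-2].
With n = 2: ½m·v^2 has dimensions [L^2 M T^-2], matching the LHS ✓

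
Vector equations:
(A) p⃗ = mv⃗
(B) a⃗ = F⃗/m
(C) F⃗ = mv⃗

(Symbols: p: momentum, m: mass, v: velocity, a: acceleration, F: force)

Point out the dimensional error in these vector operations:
(C) F⃗ = mv⃗

(A) p⃗ = mv⃗: LHS [L M T^-1], RHS [L M T^-1] ✓ — mass (scalar) times velocity (vector)
(B) a⃗ = F⃗/m: LHS [L T^-2], RHS [L T^-2] ✓ — force (vector) divided by mass (scalar)
(C) F⃗ = mv⃗: LHS [L M T^-2], RHS [L M T^-1] ✗ — mass times velocity is momentum, not force; should be ma⃗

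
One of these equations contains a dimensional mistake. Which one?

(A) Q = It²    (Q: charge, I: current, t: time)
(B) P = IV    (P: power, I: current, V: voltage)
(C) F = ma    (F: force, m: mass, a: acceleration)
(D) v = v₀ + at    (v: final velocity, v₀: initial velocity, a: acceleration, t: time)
(A) Q = It²

The equation (A) Q = It² is dimensionally incorrect.

LHS (Q): [I T]
RHS (It²): [I T^2] ✗

The dimensions do not match. The other three equations balance.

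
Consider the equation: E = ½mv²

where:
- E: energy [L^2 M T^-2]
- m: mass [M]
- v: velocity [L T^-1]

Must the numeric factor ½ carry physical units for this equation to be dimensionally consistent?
No

E has dimensions [L^2 M T^-2] and mv² already has dimensions [L^2 M T^-2], so the equation balances without ½ contributing any dimensions. ½ is a pure (dimensionless) number; changing or removing it would not affect dimensional consistency.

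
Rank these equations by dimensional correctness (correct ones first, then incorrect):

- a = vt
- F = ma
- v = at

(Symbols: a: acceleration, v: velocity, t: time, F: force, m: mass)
Dimensionally correct: F = ma, v = at
Dimensionally incorrect: a = vt
Ordered (correct first, then incorrect): F = ma, v = at, a = vt

- a = vt: LHS [L T^-2], RHS [L] → incorrect ✗
- F = ma: LHS [L M T^-2], RHS [L M T^-2] → correct ✓
- v = at: LHS [L T^-1], RHS [L T^-1] → correct ✓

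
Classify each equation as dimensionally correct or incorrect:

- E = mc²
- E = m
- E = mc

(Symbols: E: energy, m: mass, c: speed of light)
Dimensionally correct: E = mc²
Dimensionally incorrect: E = m, E = mc
Ordered (correct first, then incorrect): E = mc², E = m, E = mc

- E = mc²: LHS [L^2 M T^-2], RHS [L^2 M T^-2] → correct ✓
- E = m: LHS [L^2 M T^-2], RHS [M] → incorrect ✗
- E = mc: LHS [L^2 M T^-2], RHS [L M T^-1] → incorrect ✗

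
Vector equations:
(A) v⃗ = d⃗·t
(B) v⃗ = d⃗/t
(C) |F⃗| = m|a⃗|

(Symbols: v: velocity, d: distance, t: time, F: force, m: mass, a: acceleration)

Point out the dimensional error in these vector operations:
(A) v⃗ = d⃗·t

(A) v⃗ = d⃗·t: LHS [L T^-1], RHS [L T] ✗ — velocity is displacement per time; should be d⃗/t
(B) v⃗ = d⃗/t: LHS [L T^-1], RHS [L T^-1] ✓ — displacement (vector) divided by time (scalar)
(C) |F⃗| = m|a⃗|: LHS [L M T^-2], RHS [L M T^-2] ✓ — magnitudes of vectors are scalars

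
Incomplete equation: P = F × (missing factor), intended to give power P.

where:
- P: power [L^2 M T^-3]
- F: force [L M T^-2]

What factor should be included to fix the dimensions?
v (velocity), dimensions [L T^-1]

P has dimensions [L^2 M T^-3] and F has dimensions [L M T^-2].
The missing factor must have dimensions [L^2 M T^-3] / [L M T^-2] = [L T^-1], i.e. velocity (v).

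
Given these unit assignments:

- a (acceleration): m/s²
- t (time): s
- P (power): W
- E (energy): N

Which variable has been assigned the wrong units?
E

The variable E (energy) should have units J, not N.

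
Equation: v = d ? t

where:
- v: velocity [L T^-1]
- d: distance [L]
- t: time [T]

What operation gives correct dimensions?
division (÷): v = d ÷ t

v [L T^-1]; d [L]; t [T].
d × t → [L T] ✗
d ÷ t → [L T^-1] ✓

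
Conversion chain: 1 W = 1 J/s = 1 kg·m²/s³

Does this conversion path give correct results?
The chain is correct (no errors).

Correct: Watt is Joule per second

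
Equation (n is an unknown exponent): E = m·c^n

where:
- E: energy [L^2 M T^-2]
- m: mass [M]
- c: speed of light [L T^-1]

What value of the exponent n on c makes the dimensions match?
n = 2

E has dimensions [L^2 M T^-2]; c has dimensions [L T^-1].
The rest of the RHS has dimensions [M], so c^n must supply [L^2 T^-2].
With n = 2: m·c^2 has dimensions [L^2 M T^-2], matching the LHS ✓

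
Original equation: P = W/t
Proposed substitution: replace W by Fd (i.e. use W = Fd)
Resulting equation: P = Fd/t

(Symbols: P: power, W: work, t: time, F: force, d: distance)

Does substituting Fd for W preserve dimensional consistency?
Yes

[W] = [L^2 M T^-2] and [Fd] = [L^2 M T^-2]. These match, so the substitution replaces a quantity by one of the same dimensions and the result P = Fd/t has LHS [L^2 M T^-3] vs RHS [L^2 M T^-3] — still consistent.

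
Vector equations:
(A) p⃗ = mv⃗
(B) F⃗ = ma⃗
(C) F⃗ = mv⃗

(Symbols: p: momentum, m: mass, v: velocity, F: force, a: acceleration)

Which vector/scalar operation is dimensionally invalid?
(C) F⃗ = mv⃗

(A) p⃗ = mv⃗: LHS [L M T^-1], RHS [L M T^-1] ✓ — mass (scalar) times velocity (vector)
(B) F⃗ = ma⃗: LHS [L M T^-2], RHS [L M T^-2] ✓ — Force and acceleration are vectors, mass is a scalar
(C) F⃗ = mv⃗: LHS [L M T^-2], RHS [L M T^-1] ✗ — mass times velocity is momentum, not force; should be ma⃗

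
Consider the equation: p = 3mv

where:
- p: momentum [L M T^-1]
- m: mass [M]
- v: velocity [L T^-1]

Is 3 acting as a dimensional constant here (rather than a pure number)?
No

p has dimensions [L M T^-1] and mv already has dimensions [L M T^-1], so the equation balances without 3 contributing any dimensions. 3 is a pure (dimensionless) number; changing or removing it would not affect dimensional consistency.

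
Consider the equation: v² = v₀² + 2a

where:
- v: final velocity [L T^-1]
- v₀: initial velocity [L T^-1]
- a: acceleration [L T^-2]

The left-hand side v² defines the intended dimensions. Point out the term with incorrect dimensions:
The term 2a

Checking each RHS term against the LHS:
- v₀²: [L^2 T^-2] — matches v² [L^2 T^-2] ✓
- 2a: [L T^-2] — does NOT match v² [L^2 T^-2] ✗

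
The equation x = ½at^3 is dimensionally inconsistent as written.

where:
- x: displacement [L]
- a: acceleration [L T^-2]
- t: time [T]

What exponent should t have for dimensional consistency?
The exponent of t should be 2: x = ½at^2

The LHS x has dimensions [L]; t has dimensions [T].
As written, the RHS ½at^3 (exponent 3 on t) has dimensions [L T], which does not match.
With exponent 2, the RHS ½at^2 has dimensions [L], matching the LHS.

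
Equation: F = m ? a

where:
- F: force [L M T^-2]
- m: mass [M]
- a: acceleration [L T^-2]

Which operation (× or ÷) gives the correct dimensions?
multiplication (×): F = m × a

F [L M T^-2]; m [M]; a [L T^-2].
m × a → [L M T^-2] ✓
m ÷ a → [L^-1 M T^2] ✗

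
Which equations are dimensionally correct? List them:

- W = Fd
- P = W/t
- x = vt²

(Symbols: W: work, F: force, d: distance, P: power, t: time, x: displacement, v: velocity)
Dimensionally correct: W = Fd, P = W/t
Dimensionally incorrect: x = vt²
Ordered (correct first, then incorrect): W = Fd, P = W/t, x = vt²

- W = Fd: LHS [L^2 M T^-2], RHS [L^2 M T^-2] → correct ✓
- P = W/t: LHS [L^2 M T^-3], RHS [L^2 M T^-3] → correct ✓
- x = vt²: LHS [L], RHS [L T] → incorrect ✗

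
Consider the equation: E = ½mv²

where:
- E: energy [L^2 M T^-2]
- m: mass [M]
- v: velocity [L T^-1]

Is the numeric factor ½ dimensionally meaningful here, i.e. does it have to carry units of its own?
No

E has dimensions [L^2 M T^-2] and mv² already has dimensions [L^2 M T^-2], so the equation balances without ½ contributing any dimensions. ½ is a pure (dimensionless) number; changing or removing it would not affect dimensional consistency.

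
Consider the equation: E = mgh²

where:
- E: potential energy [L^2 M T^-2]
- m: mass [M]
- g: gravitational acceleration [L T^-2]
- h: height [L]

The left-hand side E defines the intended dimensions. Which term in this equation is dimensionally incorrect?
The right-hand side term mgh²

E has dimensions [L^2 M T^-2], but mgh² has dimensions [L^3 M T^-2], so the term mgh² is dimensionally wrong for E.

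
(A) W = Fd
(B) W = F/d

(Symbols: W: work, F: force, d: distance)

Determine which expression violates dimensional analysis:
(B)

(A) W = Fd: LHS [L^2 M T^-2], RHS [L^2 M T^-2] ✓
(B) W = F/d: LHS [L^2 M T^-2], RHS [M T^-2] ✗

Expression (B) W = F/d is dimensionally incorrect.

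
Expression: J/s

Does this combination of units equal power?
Yes

The expression J/s has dimensions [L^2 M T^-3], which is exactly power [L^2 M T^-3].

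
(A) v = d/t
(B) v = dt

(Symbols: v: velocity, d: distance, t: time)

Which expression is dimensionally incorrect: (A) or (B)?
(B)

(A) v = d/t: LHS [L T^-1], RHS [L T^-1] ✓
(B) v = dt: LHS [L T^-1], RHS [L T] ✗

Expression (B) v = dt is dimensionally incorrect.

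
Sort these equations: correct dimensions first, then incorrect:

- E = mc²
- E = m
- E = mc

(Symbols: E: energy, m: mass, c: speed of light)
Dimensionally correct: E = mc²
Dimensionally incorrect: E = m, E = mc
Ordered (correct first, then incorrect): E = mc², E = m, E = mc

- E = mc²: LHS [L^2 M T^-2], RHS [L^2 M T^-2] → correct ✓
- E = m: LHS [L^2 M T^-2], RHS [M] → incorrect ✗
- E = mc: LHS [L^2 M T^-2], RHS [L M T^-1] → incorrect ✗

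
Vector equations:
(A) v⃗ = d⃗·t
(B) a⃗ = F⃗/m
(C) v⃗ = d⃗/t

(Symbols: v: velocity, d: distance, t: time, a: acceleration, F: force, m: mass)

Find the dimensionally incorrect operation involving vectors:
(A) v⃗ = d⃗·t

(A) v⃗ = d⃗·t: LHS [L T^-1], RHS [L T] ✗ — velocity is displacement per time; should be d⃗/t
(B) a⃗ = F⃗/m: LHS [L T^-2], RHS [L T^-2] ✓ — force (vector) divided by mass (scalar)
(C) v⃗ = d⃗/t: LHS [L T^-1], RHS [L T^-1] ✓ — displacement (vector) divided by time (scalar)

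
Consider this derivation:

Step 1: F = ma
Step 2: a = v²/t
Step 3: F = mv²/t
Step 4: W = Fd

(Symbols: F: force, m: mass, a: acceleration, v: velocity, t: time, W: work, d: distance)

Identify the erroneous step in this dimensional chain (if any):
Step 2

Step 1: F = ma → LHS [L M T^-2], RHS [L M T^-2] ✓
Step 2: a = v²/t → LHS [L T^-2], RHS [L^2 T^-3] ✗

The first dimensional inconsistency appears in step 2: a = v²/t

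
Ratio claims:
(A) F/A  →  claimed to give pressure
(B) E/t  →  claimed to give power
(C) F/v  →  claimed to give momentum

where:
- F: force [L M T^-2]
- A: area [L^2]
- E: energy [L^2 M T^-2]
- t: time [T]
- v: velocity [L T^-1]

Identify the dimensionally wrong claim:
(C) F/v does not give momentum

(A) F/A: [L^-1 M T^-2] = pressure [L^-1 M T^-2] ✓
(B) E/t: [L^2 M T^-3] = power [L^2 M T^-3] ✓
(C) F/v: [M T^-1] ≠ momentum [L M T^-1] ✗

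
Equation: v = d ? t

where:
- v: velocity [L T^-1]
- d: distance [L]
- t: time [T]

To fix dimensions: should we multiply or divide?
division (÷): v = d ÷ t

v [L T^-1]; d [L]; t [T].
d × t → [L T] ✗
d ÷ t → [L T^-1] ✓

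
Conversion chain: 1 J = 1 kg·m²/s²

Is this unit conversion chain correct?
The chain is correct (no errors).

Correct: Joule is defined as kg·m²/s²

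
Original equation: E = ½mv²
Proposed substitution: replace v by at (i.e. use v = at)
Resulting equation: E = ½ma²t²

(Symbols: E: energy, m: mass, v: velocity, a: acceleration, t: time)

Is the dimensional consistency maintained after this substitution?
Yes

[v] = [L T^-1] and [at] = [L T^-1]. These match, so the substitution replaces a quantity by one of the same dimensions and the result E = ½ma²t² has LHS [L^2 M T^-2] vs RHS [L^2 M T^-2] — still consistent.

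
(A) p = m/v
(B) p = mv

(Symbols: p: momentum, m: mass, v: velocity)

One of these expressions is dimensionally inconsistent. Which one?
(A)

(A) p = m/v: LHS [L M T^-1], RHS [L^-1 M T] ✗
(B) p = mv: LHS [L M T^-1], RHS [L M T^-1] ✓

Expression (A) p = m/v is dimensionally incorrect.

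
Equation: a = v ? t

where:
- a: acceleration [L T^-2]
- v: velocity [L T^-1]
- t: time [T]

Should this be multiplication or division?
division (÷): a = v ÷ t

a [L T^-2]; v [L T^-1]; t [T].
v × t → [L] ✗
v ÷ t → [L T^-2] ✓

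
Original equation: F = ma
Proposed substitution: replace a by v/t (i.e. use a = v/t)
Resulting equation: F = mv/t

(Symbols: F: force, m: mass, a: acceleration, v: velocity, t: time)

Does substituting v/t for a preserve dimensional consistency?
Yes

[a] = [L T^-2] and [v/t] = [L T^-2]. These match, so the substitution replaces a quantity by one of the same dimensions and the result F = mv/t has LHS [L M T^-2] vs RHS [L M T^-2] — still consistent.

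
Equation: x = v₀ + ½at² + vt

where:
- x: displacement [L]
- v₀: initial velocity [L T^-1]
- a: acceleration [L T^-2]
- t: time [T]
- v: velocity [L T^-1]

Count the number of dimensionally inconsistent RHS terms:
1

LHS x: [L]
- v₀: [L T^-1] ✗
- ½at²: [L] ✓
- vt: [L] ✓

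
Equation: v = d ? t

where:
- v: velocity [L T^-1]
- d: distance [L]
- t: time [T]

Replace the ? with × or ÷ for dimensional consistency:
division (÷): v = d ÷ t

v [L T^-1]; d [L]; t [T].
d × t → [L T] ✗
d ÷ t → [L T^-1] ✓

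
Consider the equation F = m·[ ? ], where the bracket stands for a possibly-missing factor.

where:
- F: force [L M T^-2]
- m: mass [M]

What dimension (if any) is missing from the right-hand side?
[L T^-2] — acceleration (e.g. a)

F has dimensions [L M T^-2]; m has dimensions [M].
The bracketed factor must supply [L M T^-2] / [M] = [L T^-2].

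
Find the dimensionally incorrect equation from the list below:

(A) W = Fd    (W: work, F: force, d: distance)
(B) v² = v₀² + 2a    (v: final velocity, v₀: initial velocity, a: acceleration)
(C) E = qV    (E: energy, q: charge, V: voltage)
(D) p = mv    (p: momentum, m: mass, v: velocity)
(B) v² = v₀² + 2a

The equation (B) v² = v₀² + 2a is dimensionally incorrect.

LHS (v²): [L^2 T^-2]
RHS terms:
  - v₀²: [L^2 T^-2] ✓
  - 2a: [L T^-2] ✗ (does not match LHS)

The dimensions do not match. The other three equations balance.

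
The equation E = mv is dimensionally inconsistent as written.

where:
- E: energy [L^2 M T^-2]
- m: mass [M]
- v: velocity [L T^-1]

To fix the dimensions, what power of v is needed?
The exponent of v should be 2: E = mv^2

The LHS E has dimensions [L^2 M T^-2]; v has dimensions [L T^-1].
As written, the RHS mv (exponent 1 on v) has dimensions [L M T^-1], which does not match.
With exponent 2, the RHS mv^2 has dimensions [L^2 M T^-2], matching the LHS.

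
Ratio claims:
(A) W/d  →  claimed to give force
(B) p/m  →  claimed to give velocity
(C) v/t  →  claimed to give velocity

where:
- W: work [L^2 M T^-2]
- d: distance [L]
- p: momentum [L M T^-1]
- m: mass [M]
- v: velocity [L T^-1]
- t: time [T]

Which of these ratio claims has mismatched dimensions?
(C) v/t does not give velocity

(A) W/d: [L M T^-2] = force [L M T^-2] ✓
(B) p/m: [L T^-1] = velocity [L T^-1] ✓
(C) v/t: [L T^-2] ≠ velocity [L T^-1] ✗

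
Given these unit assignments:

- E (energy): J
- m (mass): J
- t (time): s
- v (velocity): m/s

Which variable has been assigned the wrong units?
m

The variable m (mass) should have units kg, not J.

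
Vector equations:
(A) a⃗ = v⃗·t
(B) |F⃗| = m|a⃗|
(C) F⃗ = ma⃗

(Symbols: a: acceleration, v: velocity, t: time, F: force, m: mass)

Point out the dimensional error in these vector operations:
(A) a⃗ = v⃗·t

(A) a⃗ = v⃗·t: LHS [L T^-2], RHS [L] ✗ — acceleration is velocity per time; should be v⃗/t
(B) |F⃗| = m|a⃗|: LHS [L M T^-2], RHS [L M T^-2] ✓ — magnitudes of vectors are scalars
(C) F⃗ = ma⃗: LHS [L M T^-2], RHS [L M T^-2] ✓ — Force and acceleration are vectors, mass is a scalar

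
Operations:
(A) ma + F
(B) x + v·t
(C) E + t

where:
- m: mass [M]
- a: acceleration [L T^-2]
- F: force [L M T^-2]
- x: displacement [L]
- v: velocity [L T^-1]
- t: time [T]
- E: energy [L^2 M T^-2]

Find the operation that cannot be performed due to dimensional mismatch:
(C) E + t

(A) ma + F: ma [L M T^-2] and F [L M T^-2] — same dimensions ✓
(B) x + v·t: x [L] and v·t [L] — same dimensions ✓
(C) E + t: E [L^2 M T^-2] and t [T] — different dimensions cannot be added/subtracted ✗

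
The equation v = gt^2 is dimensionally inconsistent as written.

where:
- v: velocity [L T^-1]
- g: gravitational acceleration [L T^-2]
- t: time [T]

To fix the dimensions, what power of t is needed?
The exponent of t should be 1: v = gt

The LHS v has dimensions [L T^-1]; t has dimensions [T].
As written, the RHS gt^2 (exponent 2 on t) has dimensions [L], which does not match.
With exponent 1, the RHS gt has dimensions [L T^-1], matching the LHS.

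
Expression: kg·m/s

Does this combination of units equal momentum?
Yes

The expression kg·m/s has dimensions [L M T^-1], which is exactly momentum [L M T^-1].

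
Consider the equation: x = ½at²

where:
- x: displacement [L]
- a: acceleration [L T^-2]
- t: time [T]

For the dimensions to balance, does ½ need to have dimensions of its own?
No

x has dimensions [L] and at² already has dimensions [L], so the equation balances without ½ contributing any dimensions. ½ is a pure (dimensionless) number; changing or removing it would not affect dimensional consistency.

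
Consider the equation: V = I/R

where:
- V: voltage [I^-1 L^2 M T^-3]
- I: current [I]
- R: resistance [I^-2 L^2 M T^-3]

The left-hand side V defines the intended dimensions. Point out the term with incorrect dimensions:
The right-hand side term I/R

V has dimensions [I^-1 L^2 M T^-3], but I/R has dimensions [I^3 L^-2 M^-1 T^3], so the term I/R is dimensionally wrong for V.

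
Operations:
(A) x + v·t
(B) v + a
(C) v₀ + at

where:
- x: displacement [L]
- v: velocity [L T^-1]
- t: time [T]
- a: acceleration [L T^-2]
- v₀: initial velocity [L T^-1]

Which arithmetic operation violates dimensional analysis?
(B) v + a

(A) x + v·t: x [L] and v·t [L] — same dimensions ✓
(B) v + a: v [L T^-1] and a [L T^-2] — different dimensions cannot be added/subtracted ✗
(C) v₀ + at: v₀ [L T^-1] and at [L T^-1] — same dimensions ✓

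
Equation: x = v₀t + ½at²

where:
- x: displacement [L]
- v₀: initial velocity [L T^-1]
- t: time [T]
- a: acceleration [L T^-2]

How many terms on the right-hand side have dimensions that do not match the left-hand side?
0

LHS x: [L]
- v₀t: [L] ✓
- ½at²: [L] ✓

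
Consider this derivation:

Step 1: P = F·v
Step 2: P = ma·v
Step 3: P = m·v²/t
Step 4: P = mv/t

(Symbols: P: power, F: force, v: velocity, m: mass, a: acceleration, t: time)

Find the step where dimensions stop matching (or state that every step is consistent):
Step 4

Step 1: P = F·v → LHS [L^2 M T^-3], RHS [L^2 M T^-3] ✓
Step 2: P = ma·v → LHS [L^2 M T^-3], RHS [L^2 M T^-3] ✓
Step 3: P = m·v²/t → LHS [L^2 M T^-3], RHS [L^2 M T^-3] ✓
Step 4: P = mv/t → LHS [L^2 M T^-3], RHS [L M T^-2] ✗

The first dimensional inconsistency appears in step 4: P = mv/t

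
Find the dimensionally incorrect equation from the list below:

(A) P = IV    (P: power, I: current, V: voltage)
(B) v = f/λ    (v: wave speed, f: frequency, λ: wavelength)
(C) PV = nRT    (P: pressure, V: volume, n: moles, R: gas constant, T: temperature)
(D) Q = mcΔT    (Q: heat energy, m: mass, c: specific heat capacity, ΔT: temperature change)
(B) v = f/λ

The equation (B) v = f/λ is dimensionally incorrect.

LHS (v): [L T^-1]
RHS (f/λ): [L^-1 T^-1] ✗

The dimensions do not match. The other three equations balance.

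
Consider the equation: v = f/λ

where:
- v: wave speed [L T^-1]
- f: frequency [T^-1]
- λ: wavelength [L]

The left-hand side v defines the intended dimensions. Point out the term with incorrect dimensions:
The right-hand side term f/λ

v has dimensions [L T^-1], but f/λ has dimensions [L^-1 T^-1], so the term f/λ is dimensionally wrong for v.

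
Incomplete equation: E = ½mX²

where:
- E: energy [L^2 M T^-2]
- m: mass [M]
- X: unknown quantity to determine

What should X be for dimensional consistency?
X = v (velocity), dimensions [L T^-1]

E has dimensions [L^2 M T^-2]; the rest of the RHS (½m) has dimensions [M].
So X² must have dimensions [L^2 T^-2], i.e. X has dimensions [L T^-1] — X = v (velocity).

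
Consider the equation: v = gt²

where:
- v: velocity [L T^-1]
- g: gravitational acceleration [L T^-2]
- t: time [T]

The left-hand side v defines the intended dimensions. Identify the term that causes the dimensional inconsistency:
The right-hand side term gt²

v has dimensions [L T^-1], but gt² has dimensions [L], so the term gt² is dimensionally wrong for v.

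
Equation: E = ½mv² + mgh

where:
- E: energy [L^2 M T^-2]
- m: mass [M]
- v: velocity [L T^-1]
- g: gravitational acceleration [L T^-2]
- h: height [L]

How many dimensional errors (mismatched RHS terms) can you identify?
0

LHS E: [L^2 M T^-2]
- ½mv²: [L^2 M T^-2] ✓
- mgh: [L^2 M T^-2] ✓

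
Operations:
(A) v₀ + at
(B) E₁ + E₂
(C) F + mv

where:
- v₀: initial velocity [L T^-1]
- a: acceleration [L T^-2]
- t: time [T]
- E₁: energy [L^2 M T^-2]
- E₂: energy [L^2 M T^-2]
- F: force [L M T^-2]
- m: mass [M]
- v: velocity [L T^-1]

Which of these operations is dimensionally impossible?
(C) F + mv

(A) v₀ + at: v₀ [L T^-1] and at [L T^-1] — same dimensions ✓
(B) E₁ + E₂: E₁ [L^2 M T^-2] and E₂ [L^2 M T^-2] — same dimensions ✓
(C) F + mv: F [L M T^-2] and mv [L M T^-1] — different dimensions cannot be added/subtracted ✗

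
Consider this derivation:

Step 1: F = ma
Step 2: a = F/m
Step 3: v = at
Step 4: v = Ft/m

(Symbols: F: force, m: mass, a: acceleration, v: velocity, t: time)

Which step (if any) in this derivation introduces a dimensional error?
No step introduces an error — all steps are dimensionally consistent.

Step 1: F = ma → LHS [L M T^-2], RHS [L M T^-2] ✓
Step 2: a = F/m → LHS [L T^-2], RHS [L T^-2] ✓
Step 3: v = at → LHS [L T^-1], RHS [L T^-1] ✓
Step 4: v = Ft/m → LHS [L T^-1], RHS [L T^-1] ✓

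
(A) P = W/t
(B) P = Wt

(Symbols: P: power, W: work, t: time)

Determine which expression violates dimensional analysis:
(B)

(A) P = W/t: LHS [L^2 M T^-3], RHS [L^2 M T^-3] ✓
(B) P = Wt: LHS [L^2 M T^-3], RHS [L^2 M T^-1] ✗

Expression (B) P = Wt is dimensionally incorrect.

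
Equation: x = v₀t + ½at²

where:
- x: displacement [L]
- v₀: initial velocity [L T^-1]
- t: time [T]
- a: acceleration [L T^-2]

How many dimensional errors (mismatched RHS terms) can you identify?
0

LHS x: [L]
- v₀t: [L] ✓
- ½at²: [L] ✓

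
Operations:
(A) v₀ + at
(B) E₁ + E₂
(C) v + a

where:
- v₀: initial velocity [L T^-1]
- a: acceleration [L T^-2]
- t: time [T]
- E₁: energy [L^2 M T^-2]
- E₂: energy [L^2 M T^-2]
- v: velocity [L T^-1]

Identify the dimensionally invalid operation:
(C) v + a

(A) v₀ + at: v₀ [L T^-1] and at [L T^-1] — same dimensions ✓
(B) E₁ + E₂: E₁ [L^2 M T^-2] and E₂ [L^2 M T^-2] — same dimensions ✓
(C) v + a: v [L T^-1] and a [L T^-2] — different dimensions cannot be added/subtracted ✗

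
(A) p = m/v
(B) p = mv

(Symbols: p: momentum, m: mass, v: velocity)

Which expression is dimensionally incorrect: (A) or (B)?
(A)

(A) p = m/v: LHS [L M T^-1], RHS [L^-1 M T] ✗
(B) p = mv: LHS [L M T^-1], RHS [L M T^-1] ✓

Expression (A) p = m/v is dimensionally incorrect.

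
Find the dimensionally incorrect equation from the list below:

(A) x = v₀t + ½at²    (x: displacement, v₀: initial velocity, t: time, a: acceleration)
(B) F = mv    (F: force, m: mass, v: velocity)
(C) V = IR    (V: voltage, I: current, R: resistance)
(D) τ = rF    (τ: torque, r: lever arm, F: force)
(B) F = mv

The equation (B) F = mv is dimensionally incorrect.

LHS (F): [L M T^-2]
RHS (mv): [L M T^-1] ✗

The dimensions do not match. The other three equations balance.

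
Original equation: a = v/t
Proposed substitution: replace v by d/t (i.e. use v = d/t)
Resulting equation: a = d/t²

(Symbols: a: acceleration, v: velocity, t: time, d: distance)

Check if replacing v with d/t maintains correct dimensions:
Yes

[v] = [L T^-1] and [d/t] = [L T^-1]. These match, so the substitution replaces a quantity by one of the same dimensions and the result a = d/t² has LHS [L T^-2] vs RHS [L T^-2] — still consistent.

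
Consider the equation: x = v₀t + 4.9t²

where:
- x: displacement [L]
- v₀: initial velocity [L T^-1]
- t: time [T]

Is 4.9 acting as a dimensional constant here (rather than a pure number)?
Yes

x has dimensions [L], while t² alone has dimensions [T^2]. For the equation to balance, the factor 4.9 must carry dimensions [L T^-2] — it is a dimensional constant (a numerical value of a physical quantity with its units suppressed), not a pure number.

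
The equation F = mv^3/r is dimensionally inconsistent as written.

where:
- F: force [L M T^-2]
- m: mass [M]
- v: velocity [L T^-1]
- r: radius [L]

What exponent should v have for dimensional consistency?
The exponent of v should be 2: F = mv^2/r

The LHS F has dimensions [L M T^-2]; v has dimensions [L T^-1].
As written, the RHS mv^3/r (exponent 3 on v) has dimensions [L^2 M T^-3], which does not match.
With exponent 2, the RHS mv^2/r has dimensions [L M T^-2], matching the LHS.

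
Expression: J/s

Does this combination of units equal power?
Yes

The expression J/s has dimensions [L^2 M T^-3], which is exactly power [L^2 M T^-3].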